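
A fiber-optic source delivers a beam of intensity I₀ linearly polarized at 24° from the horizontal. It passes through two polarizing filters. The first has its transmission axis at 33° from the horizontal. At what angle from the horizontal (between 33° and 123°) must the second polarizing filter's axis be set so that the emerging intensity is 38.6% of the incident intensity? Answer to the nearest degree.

I₁ = I₀ cos²(33° − 24°) = I₀ cos²(9°) = 0.9755 I₀.
Need I₂/I₀ = 0.386, so cos²(θ − 33°) = 0.386 / 0.9755 = 0.3957.
θ − 33° = arccos(√0.3957) = 51.0°, giving θ ≈ 33 + 51.0 = 84.0°.

θ ≈ 84°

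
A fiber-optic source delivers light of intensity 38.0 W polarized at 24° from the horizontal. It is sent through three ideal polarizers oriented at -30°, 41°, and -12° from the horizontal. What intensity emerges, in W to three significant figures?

I₁ = 38.0 W · cos²(54°) = 13.13 W.
I₂ = I₁ · cos²(71°) = 13.13 · 0.106 = 1.392 W.
I₃ = I₂ · cos²(53°) = 1.392 · 0.3622 = 0.504 W.

I ≈ 0.504 W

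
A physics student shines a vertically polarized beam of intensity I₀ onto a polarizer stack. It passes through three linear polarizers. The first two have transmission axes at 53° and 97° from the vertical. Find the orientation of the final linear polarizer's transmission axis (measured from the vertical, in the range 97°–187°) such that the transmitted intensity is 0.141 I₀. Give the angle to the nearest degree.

θ ≈ 127°

I₁ = I₀ cos²(53° − 0°) = I₀ cos²(53°) = 0.3622 I₀.
I₂ = I₁ cos²(97° − 53°) = 0.3622 I₀ · cos²(44°) = 0.1874 I₀.
Need I₃/I₀ = 0.141, so cos²(θ − 97°) = 0.141 / 0.1874 = 0.7524.
θ − 97° = arccos(√0.7524) = 29.8°, giving θ ≈ 97 + 29.8 = 126.8°.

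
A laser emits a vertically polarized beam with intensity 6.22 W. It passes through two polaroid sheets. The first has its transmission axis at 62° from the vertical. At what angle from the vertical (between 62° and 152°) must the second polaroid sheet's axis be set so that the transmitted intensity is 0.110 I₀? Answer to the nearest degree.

I₁ = I₀ cos²(62° − 0°) = I₀ cos²(62°) = 0.2204 I₀.
Need I₂/I₀ = 0.11, so cos²(θ − 62°) = 0.11 / 0.2204 = 0.4991.
θ − 62° = arccos(√0.4991) = 45.1°, giving θ ≈ 62 + 45.1 = 107.1°.

θ ≈ 107°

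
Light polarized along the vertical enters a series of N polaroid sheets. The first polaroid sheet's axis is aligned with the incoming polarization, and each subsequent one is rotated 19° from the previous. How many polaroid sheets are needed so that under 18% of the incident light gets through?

N = 17

First polarizer is aligned with the polarization: full transmission.
Each further stage multiplies by cos²(19°) = 0.894.
After N polarizers: T = 0.894^(N−1). Require T < 0.18 ⇒ N−1 > ln(0.18)/ln(0.894) = 15.30, so N−1 ≥ 16 and N = 17.
Check: N=17 gives T = 0.1665 < 0.18; N=16 gives T = 0.1863.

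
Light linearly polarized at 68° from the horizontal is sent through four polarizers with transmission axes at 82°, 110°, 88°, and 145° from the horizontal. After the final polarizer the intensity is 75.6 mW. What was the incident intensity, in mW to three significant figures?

I₁ = I₀ cos²(82° − 68°) = I₀ cos²(14°) = 0.9415 I₀.
I₂ = I₁ cos²(110° − 82°) = 0.9415 I₀ · cos²(28°) = 0.734 I₀.
I₃ = I₂ cos²(88° − 110°) = 0.734 I₀ · cos²(22°) = 0.631 I₀.
I₄ = I₃ cos²(145° − 88°) = 0.631 I₀ · cos²(57°) = 0.1872 I₀.
So 75.6 mW = 0.1872 I₀, giving I₀ = 75.6/0.1872 = 403.9 mW.

I₀ ≈ 404 mW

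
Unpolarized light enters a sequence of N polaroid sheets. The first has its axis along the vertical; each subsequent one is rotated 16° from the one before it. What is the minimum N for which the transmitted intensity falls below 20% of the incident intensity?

N = 13

First polarizer halves the unpolarized light: factor 1/2.
Each further stage multiplies by cos²(16°) = 0.924.
After N polarizers: T = 0.5·0.924^(N−1). Require T < 0.20 ⇒ N−1 > ln(0.20/0.5)/ln(0.924) = 11.60, so N−1 ≥ 12 and N = 13.
Check: N=13 gives T = 0.1937 < 0.20; N=12 gives T = 0.2096.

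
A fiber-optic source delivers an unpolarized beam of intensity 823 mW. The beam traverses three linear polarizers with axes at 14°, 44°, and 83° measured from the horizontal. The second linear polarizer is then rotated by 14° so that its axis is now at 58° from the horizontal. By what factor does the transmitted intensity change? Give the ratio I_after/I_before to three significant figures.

Before rotation:
Unpolarized light through the first polarizer → I₁ = ½ I₀, now polarized at 14°.
I₂ = I₁ cos²(44° − 14°) = 0.5 I₀ · cos²(30°) = 0.375 I₀.
I₃ = I₂ cos²(83° − 44°) = 0.375 I₀ · cos²(39°) = 0.2265 I₀.
After rotation:
Unpolarized light through the first polarizer → I₁ = ½ I₀, now polarized at 14°.
I₂ = I₁ cos²(58° − 14°) = 0.5 I₀ · cos²(44°) = 0.2587 I₀.
I₃ = I₂ cos²(83° − 58°) = 0.2587 I₀ · cos²(25°) = 0.2125 I₀.
Ratio = 0.2125 / 0.2265 = 0.9383.

I_new/I_old ≈ 0.938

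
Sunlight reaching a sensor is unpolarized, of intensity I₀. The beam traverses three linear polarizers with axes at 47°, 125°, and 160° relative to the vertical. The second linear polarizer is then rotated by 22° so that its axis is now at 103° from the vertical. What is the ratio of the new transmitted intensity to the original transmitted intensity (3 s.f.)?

Before rotation:
Unpolarized light through the first polarizer → I₁ = ½ I₀, now polarized at 47°.
I₂ = I₁ cos²(125° − 47°) = 0.5 I₀ · cos²(78°) = 0.02161 I₀.
I₃ = I₂ cos²(160° − 125°) = 0.02161 I₀ · cos²(35°) = 0.0145 I₀.
After rotation:
Unpolarized light through the first polarizer → I₁ = ½ I₀, now polarized at 47°.
I₂ = I₁ cos²(103° − 47°) = 0.5 I₀ · cos²(56°) = 0.1563 I₀.
I₃ = I₂ cos²(160° − 103°) = 0.1563 I₀ · cos²(57°) = 0.04638 I₀.
Ratio = 0.04638 / 0.0145 = 3.198.

I_new/I_old ≈ 3.20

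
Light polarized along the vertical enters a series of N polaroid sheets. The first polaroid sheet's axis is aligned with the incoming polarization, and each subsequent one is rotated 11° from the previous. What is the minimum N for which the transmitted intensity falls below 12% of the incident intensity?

N = 59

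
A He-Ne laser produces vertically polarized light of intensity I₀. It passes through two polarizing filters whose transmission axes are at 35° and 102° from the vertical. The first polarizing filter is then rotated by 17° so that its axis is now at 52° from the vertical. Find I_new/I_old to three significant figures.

I_new/I_old ≈ 1.53

Before rotation:
I₁ = I₀ cos²(35° − 0°) = I₀ cos²(35°) = 0.671 I₀.
I₂ = I₁ cos²(102° − 35°) = 0.671 I₀ · cos²(67°) = 0.1024 I₀.
After rotation:
I₁ = I₀ cos²(52° − 0°) = I₀ cos²(52°) = 0.379 I₀.
I₂ = I₁ cos²(102° − 52°) = 0.379 I₀ · cos²(50°) = 0.1566 I₀.
Ratio = 0.1566 / 0.1024 = 1.529.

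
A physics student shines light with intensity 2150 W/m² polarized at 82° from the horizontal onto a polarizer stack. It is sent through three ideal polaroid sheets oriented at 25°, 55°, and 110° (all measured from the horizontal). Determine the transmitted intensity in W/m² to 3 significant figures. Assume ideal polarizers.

I₁ = 2150 W/m² · cos²(57°) = 637.8 W/m².
I₂ = I₁ · cos²(30°) = 637.8 · 0.75 = 478.3 W/m².
I₃ = I₂ · cos²(55°) = 478.3 · 0.329 = 157.4 W/m².

I ≈ 157 W/m²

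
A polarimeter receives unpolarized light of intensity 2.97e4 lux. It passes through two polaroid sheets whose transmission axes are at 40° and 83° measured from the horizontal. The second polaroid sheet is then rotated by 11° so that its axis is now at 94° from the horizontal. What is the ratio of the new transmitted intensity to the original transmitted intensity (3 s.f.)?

I_new/I_old ≈ 0.646

Before rotation:
Unpolarized light through the first polarizer → I₁ = ½ I₀, now polarized at 40°.
I₂ = I₁ cos²(83° − 40°) = 0.5 I₀ · cos²(43°) = 0.2674 I₀.
After rotation:
Unpolarized light through the first polarizer → I₁ = ½ I₀, now polarized at 40°.
I₂ = I₁ cos²(94° − 40°) = 0.5 I₀ · cos²(54°) = 0.1727 I₀.
Ratio = 0.1727 / 0.2674 = 0.6459.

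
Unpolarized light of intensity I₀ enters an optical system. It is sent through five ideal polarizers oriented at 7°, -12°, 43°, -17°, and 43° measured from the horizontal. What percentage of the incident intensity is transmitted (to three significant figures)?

Unpolarized light through the first polarizer → I₁ = ½ I₀, now polarized at 7°.
I₂ = I₁ cos²(-12° − 7°) = 0.5 I₀ · cos²(19°) = 0.447 I₀.
I₃ = I₂ cos²(43° + 12°) = 0.447 I₀ · cos²(55°) = 0.1471 I₀.
I₄ = I₃ cos²(-17° − 43°) = 0.1471 I₀ · cos²(60°) = 0.03676 I₀.
I₅ = I₄ cos²(43° + 17°) = 0.03676 I₀ · cos²(60°) = 0.009191 I₀.
That is 0.9191% of the incident intensity.

≈ 0.919%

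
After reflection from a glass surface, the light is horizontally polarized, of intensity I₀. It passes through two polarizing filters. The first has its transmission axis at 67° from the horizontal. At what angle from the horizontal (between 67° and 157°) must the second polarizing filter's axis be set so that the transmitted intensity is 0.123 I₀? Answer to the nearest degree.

I₁ = I₀ cos²(67° − 0°) = I₀ cos²(67°) = 0.1527 I₀.
Need I₂/I₀ = 0.123, so cos²(θ − 67°) = 0.123 / 0.1527 = 0.8057.
θ − 67° = arccos(√0.8057) = 26.2°, giving θ ≈ 67 + 26.2 = 93.2°.

θ ≈ 93°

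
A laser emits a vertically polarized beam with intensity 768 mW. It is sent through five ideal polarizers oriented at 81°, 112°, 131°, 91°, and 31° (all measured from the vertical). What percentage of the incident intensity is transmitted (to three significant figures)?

≈ 0.236%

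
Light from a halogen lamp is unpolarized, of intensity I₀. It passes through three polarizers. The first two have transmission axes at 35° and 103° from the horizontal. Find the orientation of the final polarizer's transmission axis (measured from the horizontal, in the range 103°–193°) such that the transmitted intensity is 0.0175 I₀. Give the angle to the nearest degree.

Unpolarized light through the first polarizer → I₁ = ½ I₀, now polarized at 35°.
I₂ = I₁ cos²(103° − 35°) = 0.5 I₀ · cos²(68°) = 0.07017 I₀.
Need I₃/I₀ = 0.0175, so cos²(θ − 103°) = 0.0175 / 0.07017 = 0.2494.
θ − 103° = arccos(√0.2494) = 60.0°, giving θ ≈ 103 + 60.0 = 163.0°.

θ ≈ 163°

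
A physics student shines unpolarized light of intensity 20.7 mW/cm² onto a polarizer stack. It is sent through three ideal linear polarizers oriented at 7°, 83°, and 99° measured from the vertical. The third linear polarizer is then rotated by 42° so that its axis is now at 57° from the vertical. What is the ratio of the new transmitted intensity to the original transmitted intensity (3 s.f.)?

Before rotation:
Unpolarized light through the first polarizer → I₁ = ½ I₀, now polarized at 7°.
I₂ = I₁ cos²(83° − 7°) = 0.5 I₀ · cos²(76°) = 0.02926 I₀.
I₃ = I₂ cos²(99° − 83°) = 0.02926 I₀ · cos²(16°) = 0.02704 I₀.
After rotation:
Unpolarized light through the first polarizer → I₁ = ½ I₀, now polarized at 7°.
I₂ = I₁ cos²(83° − 7°) = 0.5 I₀ · cos²(76°) = 0.02926 I₀.
I₃ = I₂ cos²(57° − 83°) = 0.02926 I₀ · cos²(26°) = 0.02364 I₀.
Ratio = 0.02364 / 0.02704 = 0.8743.

I_new/I_old ≈ 0.874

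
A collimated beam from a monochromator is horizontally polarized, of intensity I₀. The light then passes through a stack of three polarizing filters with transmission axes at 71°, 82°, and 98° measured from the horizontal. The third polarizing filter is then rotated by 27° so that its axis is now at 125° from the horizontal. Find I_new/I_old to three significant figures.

I_new/I_old ≈ 0.579

Before rotation:
I₁ = I₀ cos²(71° − 0°) = I₀ cos²(71°) = 0.106 I₀.
I₂ = I₁ cos²(82° − 71°) = 0.106 I₀ · cos²(11°) = 0.1021 I₀.
I₃ = I₂ cos²(98° − 82°) = 0.1021 I₀ · cos²(16°) = 0.09438 I₀.
After rotation:
I₁ = I₀ cos²(71° − 0°) = I₀ cos²(71°) = 0.106 I₀.
I₂ = I₁ cos²(82° − 71°) = 0.106 I₀ · cos²(11°) = 0.1021 I₀.
I₃ = I₂ cos²(125° − 82°) = 0.1021 I₀ · cos²(43°) = 0.05463 I₀.
Ratio = 0.05463 / 0.09438 = 0.5789.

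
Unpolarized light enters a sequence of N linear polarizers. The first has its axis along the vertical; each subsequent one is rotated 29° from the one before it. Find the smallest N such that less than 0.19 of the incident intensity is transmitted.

First polarizer halves the unpolarized light: factor 1/2.
Each further stage multiplies by cos²(29°) = 0.765.
After N polarizers: T = 0.5·0.765^(N−1). Require T < 0.19 ⇒ N−1 > ln(0.19/0.5)/ln(0.765) = 3.61, so N−1 ≥ 4 and N = 5.
Check: N=5 gives T = 0.1712 < 0.19; N=4 gives T = 0.2238.

N = 5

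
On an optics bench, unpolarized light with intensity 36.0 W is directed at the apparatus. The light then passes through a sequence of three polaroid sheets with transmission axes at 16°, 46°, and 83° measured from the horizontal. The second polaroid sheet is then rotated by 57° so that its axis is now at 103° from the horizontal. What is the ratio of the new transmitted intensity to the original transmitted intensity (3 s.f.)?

Before rotation:
Unpolarized light through the first polarizer → I₁ = ½ I₀, now polarized at 16°.
I₂ = I₁ cos²(46° − 16°) = 0.5 I₀ · cos²(30°) = 0.375 I₀.
I₃ = I₂ cos²(83° − 46°) = 0.375 I₀ · cos²(37°) = 0.2392 I₀.
After rotation:
Unpolarized light through the first polarizer → I₁ = ½ I₀, now polarized at 16°.
I₂ = I₁ cos²(103° − 16°) = 0.5 I₀ · cos²(87°) = 0.00137 I₀.
I₃ = I₂ cos²(83° − 103°) = 0.00137 I₀ · cos²(20°) = 0.001209 I₀.
Ratio = 0.001209 / 0.2392 = 0.005056.

I_new/I_old ≈ 0.00506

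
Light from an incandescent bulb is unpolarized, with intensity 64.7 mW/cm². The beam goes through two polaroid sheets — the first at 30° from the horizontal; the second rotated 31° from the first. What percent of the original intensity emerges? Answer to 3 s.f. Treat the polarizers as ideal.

Unpolarized light through the first polarizer → I₁ = 64.7 mW/cm²/2 = 32.35 mW/cm², polarized at 30°.
I₂ = I₁ · cos²(31°) = 32.35 · 0.7347 = 23.77 mW/cm².
That is 36.74% of the incident intensity.

≈ 36.7%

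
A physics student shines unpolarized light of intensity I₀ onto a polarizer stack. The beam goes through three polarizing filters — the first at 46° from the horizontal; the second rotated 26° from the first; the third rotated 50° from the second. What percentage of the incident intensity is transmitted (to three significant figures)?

≈ 16.7%

Unpolarized light through the first polarizer → I₁ = ½ I₀, now polarized at 46°.
I₂ = I₁ cos²(26°) = 0.5 · 0.8078 I₀ = 0.4039 I₀.
I₃ = I₂ cos²(50°) = 0.4039 · 0.4132 I₀ = 0.1669 I₀.
That is 16.69% of the incident intensity.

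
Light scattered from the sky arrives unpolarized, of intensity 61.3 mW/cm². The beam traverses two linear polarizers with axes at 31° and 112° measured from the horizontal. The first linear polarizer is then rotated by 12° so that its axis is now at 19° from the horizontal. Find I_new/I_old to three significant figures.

I_new/I_old ≈ 0.112

Before rotation:
Unpolarized light through the first polarizer → I₁ = ½ I₀, now polarized at 31°.
I₂ = I₁ cos²(112° − 31°) = 0.5 I₀ · cos²(81°) = 0.01224 I₀.
After rotation:
Unpolarized light through the first polarizer → I₁ = ½ I₀, now polarized at 19°.
Angle between axes 1 and 2: 87°. I₂ = 0.5 I₀ · cos²(87°) = 0.00137 I₀.
Ratio = 0.00137 / 0.01224 = 0.1119.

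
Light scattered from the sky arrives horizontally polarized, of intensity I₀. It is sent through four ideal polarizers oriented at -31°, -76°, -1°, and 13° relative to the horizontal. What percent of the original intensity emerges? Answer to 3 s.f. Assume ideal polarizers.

≈ 2.32%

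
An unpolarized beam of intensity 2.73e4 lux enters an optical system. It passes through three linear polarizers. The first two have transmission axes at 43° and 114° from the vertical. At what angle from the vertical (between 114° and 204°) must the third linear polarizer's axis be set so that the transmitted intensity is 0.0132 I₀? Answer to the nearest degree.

θ ≈ 174°

Unpolarized light through the first polarizer → I₁ = ½ I₀, now polarized at 43°.
I₂ = I₁ cos²(114° − 43°) = 0.5 I₀ · cos²(71°) = 0.053 I₀.
Need I₃/I₀ = 0.0132, so cos²(θ − 114°) = 0.0132 / 0.053 = 0.2491.
θ − 114° = arccos(√0.2491) = 60.1°, giving θ ≈ 114 + 60.1 = 174.1°.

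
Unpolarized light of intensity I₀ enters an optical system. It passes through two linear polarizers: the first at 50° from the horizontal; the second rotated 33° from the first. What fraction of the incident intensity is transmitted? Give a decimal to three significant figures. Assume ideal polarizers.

≈ 0.352 I₀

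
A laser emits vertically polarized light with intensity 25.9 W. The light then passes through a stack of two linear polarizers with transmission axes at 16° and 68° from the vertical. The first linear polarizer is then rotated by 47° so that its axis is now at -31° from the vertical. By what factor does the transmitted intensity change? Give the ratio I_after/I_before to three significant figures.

I_new/I_old ≈ 0.0513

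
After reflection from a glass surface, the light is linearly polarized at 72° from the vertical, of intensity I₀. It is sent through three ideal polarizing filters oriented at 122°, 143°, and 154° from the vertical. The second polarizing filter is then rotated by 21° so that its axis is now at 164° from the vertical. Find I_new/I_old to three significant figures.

Before rotation:
I₁ = I₀ cos²(122° − 72°) = I₀ cos²(50°) = 0.4132 I₀.
I₂ = I₁ cos²(143° − 122°) = 0.4132 I₀ · cos²(21°) = 0.3601 I₀.
I₃ = I₂ cos²(154° − 143°) = 0.3601 I₀ · cos²(11°) = 0.347 I₀.
After rotation:
I₁ = I₀ cos²(122° − 72°) = I₀ cos²(50°) = 0.4132 I₀.
I₂ = I₁ cos²(164° − 122°) = 0.4132 I₀ · cos²(42°) = 0.2282 I₀.
I₃ = I₂ cos²(154° − 164°) = 0.2282 I₀ · cos²(10°) = 0.2213 I₀.
Ratio = 0.2213 / 0.347 = 0.6378.

I_new/I_old ≈ 0.638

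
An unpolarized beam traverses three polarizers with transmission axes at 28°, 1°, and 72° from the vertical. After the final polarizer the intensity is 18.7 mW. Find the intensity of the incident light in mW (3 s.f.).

I₀ ≈ 444 mW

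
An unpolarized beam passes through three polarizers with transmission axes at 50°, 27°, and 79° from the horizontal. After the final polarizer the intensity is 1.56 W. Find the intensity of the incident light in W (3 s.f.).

I₀ ≈ 9.71 W

Unpolarized light through the first polarizer → I₁ = ½ I₀, now polarized at 50°.
I₂ = I₁ cos²(27° − 50°) = 0.5 I₀ · cos²(23°) = 0.4237 I₀.
I₃ = I₂ cos²(79° − 27°) = 0.4237 I₀ · cos²(52°) = 0.1606 I₀.
So 1.56 W = 0.1606 I₀, giving I₀ = 1.56/0.1606 = 9.714 W.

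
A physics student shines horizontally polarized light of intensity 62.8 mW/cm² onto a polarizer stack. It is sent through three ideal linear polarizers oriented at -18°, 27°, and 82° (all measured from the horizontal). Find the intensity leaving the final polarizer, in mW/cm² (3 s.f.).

I₁ = 62.8 mW/cm² · cos²(18°) = 56.8 mW/cm².
I₂ = I₁ · cos²(45°) = 56.8 · 0.5 = 28.4 mW/cm².
I₃ = I₂ · cos²(55°) = 28.4 · 0.329 = 9.344 mW/cm².

I ≈ 9.34 mW/cm²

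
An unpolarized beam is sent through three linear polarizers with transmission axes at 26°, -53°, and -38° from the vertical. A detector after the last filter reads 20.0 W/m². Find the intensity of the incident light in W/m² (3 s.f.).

Unpolarized light through the first polarizer → I₁ = ½ I₀, now polarized at 26°.
I₂ = I₁ cos²(-53° − 26°) = 0.5 I₀ · cos²(79°) = 0.0182 I₀.
I₃ = I₂ cos²(-38° + 53°) = 0.0182 I₀ · cos²(15°) = 0.01698 I₀.
So 20.0 W/m² = 0.01698 I₀, giving I₀ = 20.0/0.01698 = 1178 W/m².

I₀ ≈ 1180 W/m²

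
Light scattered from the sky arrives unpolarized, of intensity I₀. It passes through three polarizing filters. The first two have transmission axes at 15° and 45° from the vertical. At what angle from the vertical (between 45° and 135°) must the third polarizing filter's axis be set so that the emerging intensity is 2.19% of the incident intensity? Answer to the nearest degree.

θ ≈ 121°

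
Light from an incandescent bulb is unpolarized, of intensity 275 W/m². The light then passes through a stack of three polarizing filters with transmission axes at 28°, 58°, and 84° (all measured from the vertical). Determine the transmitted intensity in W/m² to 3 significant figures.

Unpolarized light through the first polarizer → I₁ = 275 W/m²/2 = 137.5 W/m², polarized at 28°.
I₂ = I₁ · cos²(30°) = 137.5 · 0.75 = 103.1 W/m².
I₃ = I₂ · cos²(26°) = 103.1 · 0.8078 = 83.31 W/m².

I ≈ 83.3 W/m²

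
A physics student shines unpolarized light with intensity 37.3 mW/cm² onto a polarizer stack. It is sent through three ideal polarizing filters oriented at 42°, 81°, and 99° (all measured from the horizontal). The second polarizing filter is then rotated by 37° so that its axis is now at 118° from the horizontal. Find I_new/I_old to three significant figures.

I_new/I_old ≈ 0.0958

Before rotation:
Unpolarized light through the first polarizer → I₁ = ½ I₀, now polarized at 42°.
I₂ = I₁ cos²(81° − 42°) = 0.5 I₀ · cos²(39°) = 0.302 I₀.
I₃ = I₂ cos²(99° − 81°) = 0.302 I₀ · cos²(18°) = 0.2731 I₀.
After rotation:
Unpolarized light through the first polarizer → I₁ = ½ I₀, now polarized at 42°.
I₂ = I₁ cos²(118° − 42°) = 0.5 I₀ · cos²(76°) = 0.02926 I₀.
I₃ = I₂ cos²(99° − 118°) = 0.02926 I₀ · cos²(19°) = 0.02616 I₀.
Ratio = 0.02616 / 0.2731 = 0.09578.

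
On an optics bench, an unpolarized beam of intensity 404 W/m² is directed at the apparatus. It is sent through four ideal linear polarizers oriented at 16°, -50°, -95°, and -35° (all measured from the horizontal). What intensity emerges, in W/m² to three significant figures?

I ≈ 4.18 W/m²

Unpolarized light through the first polarizer → I₁ = 404 W/m²/2 = 202 W/m², polarized at 16°.
I₂ = I₁ · cos²(66°) = 202 · 0.1654 = 33.42 W/m².
I₃ = I₂ · cos²(45°) = 33.42 · 0.5 = 16.71 W/m².
I₄ = I₃ · cos²(60°) = 16.71 · 0.25 = 4.177 W/m².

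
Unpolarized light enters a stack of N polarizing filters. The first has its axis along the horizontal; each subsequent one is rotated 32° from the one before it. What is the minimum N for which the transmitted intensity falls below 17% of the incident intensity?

N = 5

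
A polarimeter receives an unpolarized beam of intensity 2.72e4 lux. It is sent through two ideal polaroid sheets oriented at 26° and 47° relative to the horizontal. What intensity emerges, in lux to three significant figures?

I ≈ 1.19e4 lux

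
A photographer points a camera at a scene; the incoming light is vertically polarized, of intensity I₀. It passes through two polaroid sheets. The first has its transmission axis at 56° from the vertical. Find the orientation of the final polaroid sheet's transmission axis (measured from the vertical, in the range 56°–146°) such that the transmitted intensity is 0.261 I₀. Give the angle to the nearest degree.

I₁ = I₀ cos²(56° − 0°) = I₀ cos²(56°) = 0.3127 I₀.
Need I₂/I₀ = 0.261, so cos²(θ − 56°) = 0.261 / 0.3127 = 0.8347.
θ − 56° = arccos(√0.8347) = 24.0°, giving θ ≈ 56 + 24.0 = 80.0°.

θ ≈ 80°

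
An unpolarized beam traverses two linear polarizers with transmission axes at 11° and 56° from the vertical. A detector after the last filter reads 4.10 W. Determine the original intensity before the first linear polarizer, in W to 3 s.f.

I₀ ≈ 16.4 W

Unpolarized light through the first polarizer → I₁ = ½ I₀, now polarized at 11°.
I₂ = I₁ cos²(56° − 11°) = 0.5 I₀ · cos²(45°) = 0.25 I₀.
So 4.10 W = 0.25 I₀, giving I₀ = 4.10/0.25 = 16.4 W.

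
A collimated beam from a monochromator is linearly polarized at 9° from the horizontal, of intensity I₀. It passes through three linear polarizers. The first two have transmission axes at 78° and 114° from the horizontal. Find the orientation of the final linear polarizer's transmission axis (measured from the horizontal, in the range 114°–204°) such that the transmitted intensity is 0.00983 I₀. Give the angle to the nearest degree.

θ ≈ 184°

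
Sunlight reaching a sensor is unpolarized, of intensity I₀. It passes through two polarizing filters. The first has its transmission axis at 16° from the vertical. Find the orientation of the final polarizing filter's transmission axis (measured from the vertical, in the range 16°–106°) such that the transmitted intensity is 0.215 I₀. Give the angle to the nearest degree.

θ ≈ 65°

Unpolarized light through the first polarizer → I₁ = ½ I₀, now polarized at 16°.
Need I₂/I₀ = 0.215, so cos²(θ − 16°) = 0.215 / 0.5 = 0.43.
θ − 16° = arccos(√0.43) = 49.0°, giving θ ≈ 16 + 49.0 = 65.0°.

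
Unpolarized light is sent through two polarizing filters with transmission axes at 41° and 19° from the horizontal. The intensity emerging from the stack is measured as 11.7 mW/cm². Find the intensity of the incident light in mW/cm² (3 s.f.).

I₀ ≈ 27.2 mW/cm²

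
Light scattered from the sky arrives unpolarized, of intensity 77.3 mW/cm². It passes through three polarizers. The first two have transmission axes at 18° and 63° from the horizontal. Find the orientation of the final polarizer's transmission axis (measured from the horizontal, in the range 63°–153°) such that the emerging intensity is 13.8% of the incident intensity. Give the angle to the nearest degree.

θ ≈ 105°

Unpolarized light through the first polarizer → I₁ = ½ I₀, now polarized at 18°.
I₂ = I₁ cos²(63° − 18°) = 0.5 I₀ · cos²(45°) = 0.25 I₀.
Need I₃/I₀ = 0.138, so cos²(θ − 63°) = 0.138 / 0.25 = 0.552.
θ − 63° = arccos(√0.552) = 42.0°, giving θ ≈ 63 + 42.0 = 105.0°.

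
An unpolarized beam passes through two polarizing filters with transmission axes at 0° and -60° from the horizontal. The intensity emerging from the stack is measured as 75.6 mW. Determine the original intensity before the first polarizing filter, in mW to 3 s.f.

Unpolarized light through the first polarizer → I₁ = ½ I₀, now polarized at 0°.
I₂ = I₁ cos²(-60° − 0°) = 0.5 I₀ · cos²(60°) = 0.125 I₀.
So 75.6 mW = 0.125 I₀, giving I₀ = 75.6/0.125 = 604.8 mW.

I₀ ≈ 605 mW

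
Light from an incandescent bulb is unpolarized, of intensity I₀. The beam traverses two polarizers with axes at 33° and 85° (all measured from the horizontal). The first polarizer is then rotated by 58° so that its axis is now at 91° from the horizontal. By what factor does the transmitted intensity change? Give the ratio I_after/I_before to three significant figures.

Before rotation:
Unpolarized light through the first polarizer → I₁ = ½ I₀, now polarized at 33°.
I₂ = I₁ cos²(85° − 33°) = 0.5 I₀ · cos²(52°) = 0.1895 I₀.
After rotation:
Unpolarized light through the first polarizer → I₁ = ½ I₀, now polarized at 91°.
I₂ = I₁ cos²(85° − 91°) = 0.5 I₀ · cos²(6°) = 0.4945 I₀.
Ratio = 0.4945 / 0.1895 = 2.609.

I_new/I_old ≈ 2.61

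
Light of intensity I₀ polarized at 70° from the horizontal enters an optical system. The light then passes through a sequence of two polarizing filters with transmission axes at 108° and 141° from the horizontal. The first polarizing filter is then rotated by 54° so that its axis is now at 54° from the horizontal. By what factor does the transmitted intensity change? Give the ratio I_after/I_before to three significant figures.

Before rotation:
I₁ = I₀ cos²(108° − 70°) = I₀ cos²(38°) = 0.621 I₀.
I₂ = I₁ cos²(141° − 108°) = 0.621 I₀ · cos²(33°) = 0.4368 I₀.
After rotation:
I₁ = I₀ cos²(54° − 70°) = I₀ cos²(16°) = 0.924 I₀.
I₂ = I₁ cos²(141° − 54°) = 0.924 I₀ · cos²(87°) = 0.002531 I₀.
Ratio = 0.002531 / 0.4368 = 0.005795.

I_new/I_old ≈ 0.00579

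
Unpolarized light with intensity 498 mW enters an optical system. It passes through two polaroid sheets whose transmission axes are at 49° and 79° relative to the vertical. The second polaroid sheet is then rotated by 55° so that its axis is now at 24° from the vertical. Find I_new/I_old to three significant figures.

I_new/I_old ≈ 1.10

Before rotation:
Unpolarized light through the first polarizer → I₁ = ½ I₀, now polarized at 49°.
I₂ = I₁ cos²(79° − 49°) = 0.5 I₀ · cos²(30°) = 0.375 I₀.
After rotation:
Unpolarized light through the first polarizer → I₁ = ½ I₀, now polarized at 49°.
I₂ = I₁ cos²(24° − 49°) = 0.5 I₀ · cos²(25°) = 0.4107 I₀.
Ratio = 0.4107 / 0.375 = 1.095.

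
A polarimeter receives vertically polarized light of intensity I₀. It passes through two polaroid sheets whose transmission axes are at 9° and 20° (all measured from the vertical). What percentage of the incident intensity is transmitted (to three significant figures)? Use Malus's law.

≈ 94.0%

By Malus's law, I₁ = I₀ cos²(9° − 0°) = I₀ cos²(9°) = 0.9755 I₀.
I₂ = I₁ cos²(20° − 9°) = 0.9755 I₀ · cos²(11°) = 0.94 I₀.
That is 94% of the incident intensity.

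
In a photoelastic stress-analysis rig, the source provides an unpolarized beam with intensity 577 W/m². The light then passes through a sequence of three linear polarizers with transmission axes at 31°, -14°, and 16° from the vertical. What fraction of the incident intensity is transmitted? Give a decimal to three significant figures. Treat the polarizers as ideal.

Unpolarized light through the first polarizer → I₁ = 577 W/m²/2 = 288.5 W/m², polarized at 31°.
I₂ = I₁ · cos²(45°) = 288.5 · 0.5 = 144.3 W/m².
I₃ = I₂ · cos²(30°) = 144.3 · 0.75 = 108.2 W/m².
Transmitted fraction = 0.1875.

I/I₀ ≈ 0.188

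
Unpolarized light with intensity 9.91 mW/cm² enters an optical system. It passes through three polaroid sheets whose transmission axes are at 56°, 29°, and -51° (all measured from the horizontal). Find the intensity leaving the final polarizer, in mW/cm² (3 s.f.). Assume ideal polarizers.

I ≈ 0.119 mW/cm²

Unpolarized light through the first polarizer → I₁ = 9.91 mW/cm²/2 = 4.955 mW/cm², polarized at 56°.
I₂ = I₁ · cos²(27°) = 4.955 · 0.7939 = 3.934 mW/cm².
I₃ = I₂ · cos²(80°) = 3.934 · 0.03015 = 0.1186 mW/cm².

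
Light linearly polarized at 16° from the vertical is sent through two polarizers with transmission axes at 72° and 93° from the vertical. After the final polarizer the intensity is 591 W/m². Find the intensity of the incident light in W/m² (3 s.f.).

I₀ ≈ 2170 W/m²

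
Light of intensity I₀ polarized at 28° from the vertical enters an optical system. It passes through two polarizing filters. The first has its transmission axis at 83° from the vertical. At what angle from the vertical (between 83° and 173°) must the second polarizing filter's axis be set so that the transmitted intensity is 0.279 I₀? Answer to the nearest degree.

By Malus's law, I₁ = I₀ cos²(83° − 28°) = I₀ cos²(55°) = 0.329 I₀.
Need I₂/I₀ = 0.279, so cos²(θ − 83°) = 0.279 / 0.329 = 0.8481.
θ − 83° = arccos(√0.8481) = 22.9°, giving θ ≈ 83 + 22.9 = 105.9°.

θ ≈ 106°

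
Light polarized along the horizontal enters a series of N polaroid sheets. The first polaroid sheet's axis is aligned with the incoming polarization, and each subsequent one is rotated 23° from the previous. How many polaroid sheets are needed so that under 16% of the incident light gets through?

N = 13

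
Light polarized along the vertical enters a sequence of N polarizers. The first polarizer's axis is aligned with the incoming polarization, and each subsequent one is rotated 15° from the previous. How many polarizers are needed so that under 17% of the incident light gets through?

N = 27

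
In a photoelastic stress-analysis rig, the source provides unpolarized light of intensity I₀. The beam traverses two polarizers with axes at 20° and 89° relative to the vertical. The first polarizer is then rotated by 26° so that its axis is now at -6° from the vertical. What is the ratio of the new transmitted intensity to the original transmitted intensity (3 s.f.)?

Before rotation:
Unpolarized light through the first polarizer → I₁ = ½ I₀, now polarized at 20°.
I₂ = I₁ cos²(89° − 20°) = 0.5 I₀ · cos²(69°) = 0.06421 I₀.
After rotation:
Unpolarized light through the first polarizer → I₁ = ½ I₀, now polarized at -6°.
Angle between axes 1 and 2: 85°. I₂ = 0.5 I₀ · cos²(85°) = 0.003798 I₀.
Ratio = 0.003798 / 0.06421 = 0.05915.

I_new/I_old ≈ 0.0591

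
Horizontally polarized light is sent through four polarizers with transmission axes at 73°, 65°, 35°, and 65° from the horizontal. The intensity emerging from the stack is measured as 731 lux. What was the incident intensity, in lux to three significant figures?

I₀ ≈ 1.55e4 lux

By Malus's law, I₁ = I₀ cos²(73° − 0°) = I₀ cos²(73°) = 0.08548 I₀.
I₂ = I₁ cos²(65° − 73°) = 0.08548 I₀ · cos²(8°) = 0.08383 I₀.
I₃ = I₂ cos²(35° − 65°) = 0.08383 I₀ · cos²(30°) = 0.06287 I₀.
I₄ = I₃ cos²(65° − 35°) = 0.06287 I₀ · cos²(30°) = 0.04715 I₀.
So 731 lux = 0.04715 I₀, giving I₀ = 731/0.04715 = 1.55e+04 lux.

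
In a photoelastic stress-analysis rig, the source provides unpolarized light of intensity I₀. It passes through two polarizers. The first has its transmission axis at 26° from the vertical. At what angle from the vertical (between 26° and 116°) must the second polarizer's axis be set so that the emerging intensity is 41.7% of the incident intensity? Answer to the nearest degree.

Unpolarized light through the first polarizer → I₁ = ½ I₀, now polarized at 26°.
Need I₂/I₀ = 0.417, so cos²(θ − 26°) = 0.417 / 0.5 = 0.834.
θ − 26° = arccos(√0.834) = 24.0°, giving θ ≈ 26 + 24.0 = 50.0°.

θ ≈ 50°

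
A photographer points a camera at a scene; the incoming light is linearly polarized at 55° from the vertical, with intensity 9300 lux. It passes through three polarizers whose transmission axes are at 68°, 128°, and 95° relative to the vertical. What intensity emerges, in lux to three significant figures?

I ≈ 1550 lux

I₁ = 9300 lux · cos²(13°) = 8829 lux.
I₂ = I₁ · cos²(60°) = 8829 · 0.25 = 2207 lux.
I₃ = I₂ · cos²(33°) = 2207 · 0.7034 = 1553 lux.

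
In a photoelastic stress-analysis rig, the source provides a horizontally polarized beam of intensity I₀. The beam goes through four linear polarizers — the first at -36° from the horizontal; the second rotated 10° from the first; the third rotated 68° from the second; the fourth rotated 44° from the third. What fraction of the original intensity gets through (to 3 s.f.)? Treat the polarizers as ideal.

I₁ = I₀ cos²(-36° − 0°) = I₀ cos²(36°) = 0.6545 I₀.
I₂ = I₁ cos²(10°) = 0.6545 · 0.9698 I₀ = 0.6348 I₀.
I₃ = I₂ cos²(68°) = 0.6348 · 0.1403 I₀ = 0.08908 I₀.
I₄ = I₃ cos²(44°) = 0.08908 · 0.5174 I₀ = 0.04609 I₀.
Transmitted fraction = 0.04609.

≈ 0.0461 I₀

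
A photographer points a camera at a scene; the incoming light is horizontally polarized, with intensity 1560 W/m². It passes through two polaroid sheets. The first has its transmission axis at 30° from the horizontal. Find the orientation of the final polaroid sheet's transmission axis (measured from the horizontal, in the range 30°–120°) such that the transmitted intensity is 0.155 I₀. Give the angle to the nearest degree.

By Malus's law, I₁ = I₀ cos²(30° − 0°) = I₀ cos²(30°) = 0.75 I₀.
Need I₂/I₀ = 0.155, so cos²(θ − 30°) = 0.155 / 0.75 = 0.2067.
θ − 30° = arccos(√0.2067) = 63.0°, giving θ ≈ 30 + 63.0 = 93.0°.

θ ≈ 93°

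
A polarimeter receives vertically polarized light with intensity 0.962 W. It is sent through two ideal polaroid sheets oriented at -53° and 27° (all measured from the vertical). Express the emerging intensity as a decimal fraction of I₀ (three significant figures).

I/I₀ ≈ 0.0109

By Malus's law, I₁ = 0.962 W · cos²(53°) = 0.3484 W.
I₂ = I₁ · cos²(80°) = 0.3484 · 0.03015 = 0.01051 W.
Transmitted fraction = 0.01092.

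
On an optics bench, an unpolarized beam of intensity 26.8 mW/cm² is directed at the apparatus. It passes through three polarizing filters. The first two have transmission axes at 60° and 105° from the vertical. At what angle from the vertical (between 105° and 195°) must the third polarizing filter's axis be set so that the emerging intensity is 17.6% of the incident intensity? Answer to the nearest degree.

Unpolarized light through the first polarizer → I₁ = ½ I₀, now polarized at 60°.
I₂ = I₁ cos²(105° − 60°) = 0.5 I₀ · cos²(45°) = 0.25 I₀.
Need I₃/I₀ = 0.176, so cos²(θ − 105°) = 0.176 / 0.25 = 0.704.
θ − 105° = arccos(√0.704) = 33.0°, giving θ ≈ 105 + 33.0 = 138.0°.

θ ≈ 138°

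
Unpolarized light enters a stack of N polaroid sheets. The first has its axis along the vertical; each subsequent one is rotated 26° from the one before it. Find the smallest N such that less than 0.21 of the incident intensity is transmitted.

First polarizer halves the unpolarized light: factor 1/2.
Each further stage multiplies by cos²(26°) = 0.8078.
After N polarizers: T = 0.5·0.8078^(N−1). Require T < 0.21 ⇒ N−1 > ln(0.21/0.5)/ln(0.8078) = 4.07, so N−1 ≥ 5 and N = 6.
Check: N=6 gives T = 0.172 < 0.21; N=5 gives T = 0.2129.

N = 6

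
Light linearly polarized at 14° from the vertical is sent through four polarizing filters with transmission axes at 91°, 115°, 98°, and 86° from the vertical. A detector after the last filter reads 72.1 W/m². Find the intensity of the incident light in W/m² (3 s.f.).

I₁ = I₀ cos²(91° − 14°) = I₀ cos²(77°) = 0.0506 I₀.
I₂ = I₁ cos²(115° − 91°) = 0.0506 I₀ · cos²(24°) = 0.04223 I₀.
I₃ = I₂ cos²(98° − 115°) = 0.04223 I₀ · cos²(17°) = 0.03862 I₀.
I₄ = I₃ cos²(86° − 98°) = 0.03862 I₀ · cos²(12°) = 0.03695 I₀.
So 72.1 W/m² = 0.03695 I₀, giving I₀ = 72.1/0.03695 = 1951 W/m².

I₀ ≈ 1950 W/m²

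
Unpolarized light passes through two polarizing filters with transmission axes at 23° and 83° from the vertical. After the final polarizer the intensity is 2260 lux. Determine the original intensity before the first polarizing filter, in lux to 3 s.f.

Unpolarized light through the first polarizer → I₁ = ½ I₀, now polarized at 23°.
I₂ = I₁ cos²(83° − 23°) = 0.5 I₀ · cos²(60°) = 0.125 I₀.
So 2260 lux = 0.125 I₀, giving I₀ = 2260/0.125 = 1.808e+04 lux.

I₀ ≈ 1.81e4 lux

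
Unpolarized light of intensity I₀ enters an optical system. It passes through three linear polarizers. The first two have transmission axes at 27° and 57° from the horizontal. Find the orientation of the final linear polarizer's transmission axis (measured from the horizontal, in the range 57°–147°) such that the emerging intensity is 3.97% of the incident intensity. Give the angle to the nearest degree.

θ ≈ 128°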